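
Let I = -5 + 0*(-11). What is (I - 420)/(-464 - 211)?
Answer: 17/27 ≈ 0.62963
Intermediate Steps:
I = -5 (I = -5 + 0 = -5)
(I - 420)/(-464 - 211) = (-5 - 420)/(-464 - 211) = -425/(-675) = -425*(-1/675) = 17/27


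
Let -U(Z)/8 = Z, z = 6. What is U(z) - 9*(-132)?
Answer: 1140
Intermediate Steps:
U(Z) = -8*Z
U(z) - 9*(-132) = -8*6 - 9*(-132) = -48 + 1188 = 1140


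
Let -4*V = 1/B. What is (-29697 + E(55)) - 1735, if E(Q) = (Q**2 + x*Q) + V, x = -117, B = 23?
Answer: -3205465/92 ≈ -34842.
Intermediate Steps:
V = -1/92 (V = -1/4/23 = -1/4*1/23 = -1/92 ≈ -0.010870)
E(Q) = -1/92 + Q**2 - 117*Q (E(Q) = (Q**2 - 117*Q) - 1/92 = -1/92 + Q**2 - 117*Q)
(-29697 + E(55)) - 1735 = (-29697 + (-1/92 + 55**2 - 117*55)) - 1735 = (-29697 + (-1/92 + 3025 - 6435)) - 1735 = (-29697 - 313721/92) - 1735 = -3045845/92 - 1735 = -3205465/92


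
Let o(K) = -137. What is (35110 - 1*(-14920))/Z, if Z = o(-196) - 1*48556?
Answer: -50030/48693 ≈ -1.0275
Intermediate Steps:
Z = -48693 (Z = -137 - 1*48556 = -137 - 48556 = -48693)
(35110 - 1*(-14920))/Z = (35110 - 1*(-14920))/(-48693) = (35110 + 14920)*(-1/48693) = 50030*(-1/48693) = -50030/48693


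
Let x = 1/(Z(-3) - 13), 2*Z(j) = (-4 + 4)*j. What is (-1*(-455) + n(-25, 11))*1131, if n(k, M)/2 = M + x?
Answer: 539313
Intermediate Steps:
Z(j) = 0 (Z(j) = ((-4 + 4)*j)/2 = (0*j)/2 = (½)*0 = 0)
x = -1/13 (x = 1/(0 - 13) = 1/(-13) = -1/13 ≈ -0.076923)
n(k, M) = -2/13 + 2*M (n(k, M) = 2*(M - 1/13) = 2*(-1/13 + M) = -2/13 + 2*M)
(-1*(-455) + n(-25, 11))*1131 = (-1*(-455) + (-2/13 + 2*11))*1131 = (455 + (-2/13 + 22))*1131 = (455 + 284/13)*1131 = (6199/13)*1131 = 539313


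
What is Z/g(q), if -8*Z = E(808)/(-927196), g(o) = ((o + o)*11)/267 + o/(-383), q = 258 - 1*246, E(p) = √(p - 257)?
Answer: 34087*√551/242079749248 ≈ 3.3053e-6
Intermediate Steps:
E(p) = √(-257 + p)
q = 12 (q = 258 - 246 = 12)
g(o) = 8159*o/102261 (g(o) = ((2*o)*11)*(1/267) + o*(-1/383) = (22*o)*(1/267) - o/383 = 22*o/267 - o/383 = 8159*o/102261)
Z = √551/7417568 (Z = -√(-257 + 808)/(8*(-927196)) = -√551*(-1)/(8*927196) = -(-1)*√551/7417568 = √551/7417568 ≈ 3.1646e-6)
Z/g(q) = (√551/7417568)/(((8159/102261)*12)) = (√551/7417568)/(32636/34087) = (√551/7417568)*(34087/32636) = 34087*√551/242079749248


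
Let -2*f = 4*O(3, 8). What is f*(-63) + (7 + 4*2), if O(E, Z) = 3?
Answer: 393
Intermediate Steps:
f = -6 (f = -2*3 = -½*12 = -6)
f*(-63) + (7 + 4*2) = -6*(-63) + (7 + 4*2) = 378 + (7 + 8) = 378 + 15 = 393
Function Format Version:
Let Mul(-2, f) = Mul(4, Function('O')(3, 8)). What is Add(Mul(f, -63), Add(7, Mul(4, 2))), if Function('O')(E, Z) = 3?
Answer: 393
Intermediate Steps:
f = -6 (f = Mul(Rational(-1, 2), Mul(4, 3)) = Mul(Rational(-1, 2), 12) = -6)
Add(Mul(f, -63), Add(7, Mul(4, 2))) = Add(Mul(-6, -63), Add(7, Mul(4, 2))) = Add(378, Add(7, 8)) = Add(378, 15) = 393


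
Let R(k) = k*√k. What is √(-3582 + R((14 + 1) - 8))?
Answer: √(-3582 + 7*√7) ≈ 59.695*I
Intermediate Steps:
R(k) = k^(3/2)
√(-3582 + R((14 + 1) - 8)) = √(-3582 + ((14 + 1) - 8)^(3/2)) = √(-3582 + (15 - 8)^(3/2)) = √(-3582 + 7^(3/2)) = √(-3582 + 7*√7)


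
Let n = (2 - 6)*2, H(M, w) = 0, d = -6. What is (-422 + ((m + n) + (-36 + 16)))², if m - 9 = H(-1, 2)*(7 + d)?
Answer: 194481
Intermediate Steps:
m = 9 (m = 9 + 0*(7 - 6) = 9 + 0*1 = 9 + 0 = 9)
n = -8 (n = -4*2 = -8)
(-422 + ((m + n) + (-36 + 16)))² = (-422 + ((9 - 8) + (-36 + 16)))² = (-422 + (1 - 20))² = (-422 - 19)² = (-441)² = 194481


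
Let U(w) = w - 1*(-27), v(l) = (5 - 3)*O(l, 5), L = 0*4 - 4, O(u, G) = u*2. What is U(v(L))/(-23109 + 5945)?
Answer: -11/17164 ≈ -0.00064088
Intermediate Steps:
O(u, G) = 2*u
L = -4 (L = 0 - 4 = -4)
v(l) = 4*l (v(l) = (5 - 3)*(2*l) = 2*(2*l) = 4*l)
U(w) = 27 + w (U(w) = w + 27 = 27 + w)
U(v(L))/(-23109 + 5945) = (27 + 4*(-4))/(-23109 + 5945) = (27 - 16)/(-17164) = 11*(-1/17164) = -11/17164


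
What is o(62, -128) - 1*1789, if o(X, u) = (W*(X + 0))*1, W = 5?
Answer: -1479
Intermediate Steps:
o(X, u) = 5*X (o(X, u) = (5*(X + 0))*1 = (5*X)*1 = 5*X)
o(62, -128) - 1*1789 = 5*62 - 1*1789 = 310 - 1789 = -1479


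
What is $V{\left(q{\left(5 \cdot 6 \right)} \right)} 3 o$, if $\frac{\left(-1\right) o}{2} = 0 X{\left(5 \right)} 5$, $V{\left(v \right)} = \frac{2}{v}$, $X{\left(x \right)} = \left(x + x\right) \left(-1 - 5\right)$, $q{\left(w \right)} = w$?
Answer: $0$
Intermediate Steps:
$X{\left(x \right)} = - 12 x$ ($X{\left(x \right)} = 2 x \left(-6\right) = - 12 x$)
$o = 0$ ($o = - 2 \cdot 0 \left(\left(-12\right) 5\right) 5 = - 2 \cdot 0 \left(-60\right) 5 = - 2 \cdot 0 \cdot 5 = \left(-2\right) 0 = 0$)
$V{\left(q{\left(5 \cdot 6 \right)} \right)} 3 o = \frac{2}{5 \cdot 6} \cdot 3 \cdot 0 = \frac{2}{30} \cdot 3 \cdot 0 = 2 \cdot \frac{1}{30} \cdot 3 \cdot 0 = \frac{1}{15} \cdot 3 \cdot 0 = \frac{1}{5} \cdot 0 = 0$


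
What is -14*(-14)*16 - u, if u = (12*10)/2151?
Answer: 2248472/717 ≈ 3135.9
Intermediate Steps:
u = 40/717 (u = 120*(1/2151) = 40/717 ≈ 0.055788)
-14*(-14)*16 - u = -14*(-14)*16 - 1*40/717 = 196*16 - 40/717 = 3136 - 40/717 = 2248472/717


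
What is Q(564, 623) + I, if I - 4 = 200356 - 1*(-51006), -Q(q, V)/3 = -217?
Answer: 252017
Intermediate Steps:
Q(q, V) = 651 (Q(q, V) = -3*(-217) = 651)
I = 251366 (I = 4 + (200356 - 1*(-51006)) = 4 + (200356 + 51006) = 4 + 251362 = 251366)
Q(564, 623) + I = 651 + 251366 = 252017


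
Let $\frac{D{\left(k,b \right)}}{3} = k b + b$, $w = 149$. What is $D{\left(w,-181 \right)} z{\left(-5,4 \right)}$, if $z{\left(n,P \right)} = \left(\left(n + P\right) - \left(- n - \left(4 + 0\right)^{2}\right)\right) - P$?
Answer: $-488700$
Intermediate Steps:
$D{\left(k,b \right)} = 3 b + 3 b k$ ($D{\left(k,b \right)} = 3 \left(k b + b\right) = 3 \left(b k + b\right) = 3 \left(b + b k\right) = 3 b + 3 b k$)
$z{\left(n,P \right)} = 16 + 2 n$ ($z{\left(n,P \right)} = \left(\left(P + n\right) - \left(-16 - n\right)\right) - P = \left(\left(P + n\right) + \left(16 + n\right)\right) - P = \left(16 + P + 2 n\right) - P = 16 + 2 n$)
$D{\left(w,-181 \right)} z{\left(-5,4 \right)} = 3 \left(-181\right) \left(1 + 149\right) \left(16 + 2 \left(-5\right)\right) = 3 \left(-181\right) 150 \left(16 - 10\right) = \left(-81450\right) 6 = -488700$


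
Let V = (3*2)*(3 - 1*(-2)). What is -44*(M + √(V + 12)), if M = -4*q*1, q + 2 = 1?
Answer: -176 - 44*√42 ≈ -461.15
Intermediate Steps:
q = -1 (q = -2 + 1 = -1)
M = 4 (M = -4*(-1)*1 = 4*1 = 4)
V = 30 (V = 6*(3 + 2) = 6*5 = 30)
-44*(M + √(V + 12)) = -44*(4 + √(30 + 12)) = -44*(4 + √42) = -176 - 44*√42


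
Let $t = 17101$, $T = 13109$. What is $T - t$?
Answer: $-3992$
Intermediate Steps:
$T - t = 13109 - 17101 = -3992$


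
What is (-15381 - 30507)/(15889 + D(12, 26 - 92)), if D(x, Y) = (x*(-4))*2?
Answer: -45888/15793 ≈ -2.9056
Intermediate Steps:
D(x, Y) = -8*x (D(x, Y) = -4*x*2 = -8*x)
(-15381 - 30507)/(15889 + D(12, 26 - 92)) = (-15381 - 30507)/(15889 - 8*12) = -45888/(15889 - 96) = -45888/15793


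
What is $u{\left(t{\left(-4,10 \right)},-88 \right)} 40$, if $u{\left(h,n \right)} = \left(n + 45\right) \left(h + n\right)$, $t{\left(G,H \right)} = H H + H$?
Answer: $-37840$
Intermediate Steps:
$t{\left(G,H \right)} = H + H^{2}$ ($t{\left(G,H \right)} = H^{2} + H = H + H^{2}$)
$u{\left(h,n \right)} = \left(45 + n\right) \left(h + n\right)$
$u{\left(t{\left(-4,10 \right)},-88 \right)} 40 = \left(\left(-88\right)^{2} + 45 \cdot 10 \left(1 + 10\right) + 45 \left(-88\right) + 10 \left(1 + 10\right) \left(-88\right)\right) 40 = \left(7744 + 45 \cdot 10 \cdot 11 - 3960 + 10 \cdot 11 \left(-88\right)\right) 40 = \left(7744 + 45 \cdot 110 - 3960 + 110 \left(-88\right)\right) 40 = \left(7744 + 4950 - 3960 - 9680\right) 40 = \left(-946\right) 40 = -37840$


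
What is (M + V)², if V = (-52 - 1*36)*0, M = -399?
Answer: 159201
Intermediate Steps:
V = 0 (V = (-52 - 36)*0 = -88*0 = 0)
(M + V)² = (-399 + 0)² = (-399)² = 159201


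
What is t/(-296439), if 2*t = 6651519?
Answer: -2217173/197626 ≈ -11.219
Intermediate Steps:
t = 6651519/2 (t = (½)*6651519 = 6651519/2 ≈ 3.3258e+6)
t/(-296439) = (6651519/2)/(-296439) = (6651519/2)*(-1/296439) = -2217173/197626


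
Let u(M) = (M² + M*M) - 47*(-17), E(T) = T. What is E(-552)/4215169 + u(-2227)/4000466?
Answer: 41811665453601/16862640268754 ≈ 2.4795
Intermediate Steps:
u(M) = 799 + 2*M² (u(M) = (M² + M²) + 799 = 2*M² + 799 = 799 + 2*M²)
E(-552)/4215169 + u(-2227)/4000466 = -552/4215169 + (799 + 2*(-2227)²)/4000466 = -552*1/4215169 + (799 + 2*4959529)*(1/4000466) = -552/4215169 + (799 + 9919058)*(1/4000466) = -552/4215169 + 9919857*(1/4000466) = -552/4215169 + 9919857/4000466 = 41811665453601/16862640268754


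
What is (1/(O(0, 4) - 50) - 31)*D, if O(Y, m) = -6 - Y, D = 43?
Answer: -74691/56 ≈ -1333.8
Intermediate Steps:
(1/(O(0, 4) - 50) - 31)*D = (1/((-6 - 1*0) - 50) - 31)*43 = (1/((-6 + 0) - 50) - 31)*43 = (1/(-6 - 50) - 31)*43 = (1/(-56) - 31)*43 = (-1/56 - 31)*43 = -1737/56*43 = -74691/56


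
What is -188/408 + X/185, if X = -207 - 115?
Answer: -41539/18870 ≈ -2.2013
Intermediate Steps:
X = -322
-188/408 + X/185 = -188/408 - 322/185 = -188*1/408 - 322*1/185 = -47/102 - 322/185 = -41539/18870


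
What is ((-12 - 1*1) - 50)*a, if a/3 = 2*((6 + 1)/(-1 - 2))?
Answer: 882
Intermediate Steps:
a = -14 (a = 3*(2*((6 + 1)/(-1 - 2))) = 3*(2*(7/(-3))) = 3*(2*(7*(-1/3))) = 3*(2*(-7/3)) = 3*(-14/3) = -14)
((-12 - 1*1) - 50)*a = ((-12 - 1*1) - 50)*(-14) = ((-12 - 1) - 50)*(-14) = (-13 - 50)*(-14) = -63*(-14) = 882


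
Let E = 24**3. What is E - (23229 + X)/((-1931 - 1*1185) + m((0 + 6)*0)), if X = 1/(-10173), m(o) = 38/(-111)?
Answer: 8112108822484/586497187 ≈ 13831.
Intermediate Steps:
E = 13824
m(o) = -38/111 (m(o) = 38*(-1/111) = -38/111)
X = -1/10173 ≈ -9.8299e-5
E - (23229 + X)/((-1931 - 1*1185) + m((0 + 6)*0)) = 13824 - (23229 - 1/10173)/((-1931 - 1*1185) - 38/111) = 13824 - 236308616/(10173*((-1931 - 1185) - 38/111)) = 13824 - 236308616/(10173*(-3116 - 38/111)) = 13824 - 236308616/(10173*(-345914/111)) = 13824 - 236308616*(-111)/(10173*345914) = 13824 - 1*(-4371709396/586497187) = 13824 + 4371709396/586497187 = 8112108822484/586497187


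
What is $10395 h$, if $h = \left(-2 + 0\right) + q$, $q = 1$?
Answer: $-10395$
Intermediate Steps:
$h = -1$ ($h = \left(-2 + 0\right) + 1 = -2 + 1 = -1$)
$10395 h = 10395 \left(-1\right) = -10395$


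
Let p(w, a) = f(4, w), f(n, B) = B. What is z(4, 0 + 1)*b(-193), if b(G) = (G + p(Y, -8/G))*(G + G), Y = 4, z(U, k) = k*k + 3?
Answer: 291816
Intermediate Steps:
z(U, k) = 3 + k² (z(U, k) = k² + 3 = 3 + k²)
p(w, a) = w
b(G) = 2*G*(4 + G) (b(G) = (G + 4)*(G + G) = (4 + G)*(2*G) = 2*G*(4 + G))
z(4, 0 + 1)*b(-193) = (3 + (0 + 1)²)*(2*(-193)*(4 - 193)) = (3 + 1²)*(2*(-193)*(-189)) = (3 + 1)*72954 = 4*72954 = 291816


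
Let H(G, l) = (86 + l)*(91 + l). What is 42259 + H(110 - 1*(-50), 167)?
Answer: 107533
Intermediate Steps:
42259 + H(110 - 1*(-50), 167) = 42259 + (7826 + 167² + 177*167) = 42259 + (7826 + 27889 + 29559) = 42259 + 65274 = 107533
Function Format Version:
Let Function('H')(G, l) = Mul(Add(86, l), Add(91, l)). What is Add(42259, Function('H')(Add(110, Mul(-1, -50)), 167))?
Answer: 107533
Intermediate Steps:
Add(42259, Function('H')(Add(110, Mul(-1, -50)), 167)) = Add(42259, Add(7826, Pow(167, 2), Mul(177, 167))) = Add(42259, Add(7826, 27889, 29559)) = Add(42259, 65274) = 107533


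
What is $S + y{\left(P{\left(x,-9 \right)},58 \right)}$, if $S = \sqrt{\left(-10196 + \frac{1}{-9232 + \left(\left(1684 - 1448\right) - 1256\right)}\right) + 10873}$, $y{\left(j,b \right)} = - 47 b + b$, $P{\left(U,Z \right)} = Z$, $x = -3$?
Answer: $-2668 + \frac{\sqrt{17788765489}}{5126} \approx -2642.0$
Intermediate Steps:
$y{\left(j,b \right)} = - 46 b$
$S = \frac{\sqrt{17788765489}}{5126}$ ($S = \sqrt{\left(-10196 + \frac{1}{-9232 + \left(236 - 1256\right)}\right) + 10873} = \sqrt{\left(-10196 + \frac{1}{-9232 - 1020}\right) + 10873} = \sqrt{\left(-10196 + \frac{1}{-10252}\right) + 10873} = \sqrt{\left(-10196 - \frac{1}{10252}\right) + 10873} = \sqrt{- \frac{104529393}{10252} + 10873} = \sqrt{\frac{6940603}{10252}} = \frac{\sqrt{17788765489}}{5126} \approx 26.019$)
$S + y{\left(P{\left(x,-9 \right)},58 \right)} = \frac{\sqrt{17788765489}}{5126} - 2668 = -2668 + \frac{\sqrt{17788765489}}{5126}$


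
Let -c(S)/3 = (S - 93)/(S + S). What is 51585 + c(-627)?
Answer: 10780905/209 ≈ 51583.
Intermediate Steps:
c(S) = -3*(-93 + S)/(2*S) (c(S) = -3*(S - 93)/(S + S) = -3*(-93 + S)/(2*S))
51585 + c(-627) = 51585 + (3/2)*(93 - 1*(-627))/(-627) = 51585 + (3/2)*(-1/627)*(93 + 627) = 51585 + (3/2)*(-1/627)*720 = 51585 - 360/209 = 10780905/209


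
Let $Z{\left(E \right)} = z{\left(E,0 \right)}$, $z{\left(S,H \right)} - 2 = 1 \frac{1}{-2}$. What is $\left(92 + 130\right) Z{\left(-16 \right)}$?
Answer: $333$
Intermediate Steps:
$z{\left(S,H \right)} = \frac{3}{2}$ ($z{\left(S,H \right)} = 2 + 1 \frac{1}{-2} = 2 + 1 \left(- \frac{1}{2}\right) = 2 - \frac{1}{2} = \frac{3}{2}$)
$Z{\left(E \right)} = \frac{3}{2}$
$\left(92 + 130\right) Z{\left(-16 \right)} = \left(92 + 130\right) \frac{3}{2} = 222 \cdot \frac{3}{2} = 333$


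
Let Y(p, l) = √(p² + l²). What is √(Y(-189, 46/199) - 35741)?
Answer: √(-1415379341 + 199*√1414589437)/199 ≈ 188.55*I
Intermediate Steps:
Y(p, l) = √(l² + p²)
√(Y(-189, 46/199) - 35741) = √(√((46/199)² + (-189)²) - 35741) = √(√((46*(1/199))² + 35721) - 35741) = √(√((46/199)² + 35721) - 35741) = √(√(2116/39601 + 35721) - 35741) = √(√(1414589437/39601) - 35741) = √(√1414589437/199 - 35741) = √(-35741 + √1414589437/199)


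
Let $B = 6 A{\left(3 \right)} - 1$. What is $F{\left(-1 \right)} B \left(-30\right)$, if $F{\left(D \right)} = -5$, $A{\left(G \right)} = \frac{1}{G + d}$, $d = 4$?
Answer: $- \frac{150}{7} \approx -21.429$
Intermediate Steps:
$A{\left(G \right)} = \frac{1}{4 + G}$ ($A{\left(G \right)} = \frac{1}{G + 4} = \frac{1}{4 + G}$)
$B = - \frac{1}{7}$ ($B = \frac{6}{4 + 3} - 1 = \frac{6}{7} - 1 = - \frac{1}{7} \approx -0.14286$)
$F{\left(-1 \right)} B \left(-30\right) = \left(-5\right) \left(- \frac{1}{7}\right) \left(-30\right) = \frac{5}{7} \left(-30\right) = - \frac{150}{7}$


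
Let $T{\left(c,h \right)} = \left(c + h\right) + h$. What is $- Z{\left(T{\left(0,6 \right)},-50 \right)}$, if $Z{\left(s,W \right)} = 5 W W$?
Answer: $-12500$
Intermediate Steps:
$T{\left(c,h \right)} = c + 2 h$
$Z{\left(s,W \right)} = 5 W^{2}$
$- Z{\left(T{\left(0,6 \right)},-50 \right)} = - 5 \left(-50\right)^{2} = - 5 \cdot 2500 = \left(-1\right) 12500 = -12500$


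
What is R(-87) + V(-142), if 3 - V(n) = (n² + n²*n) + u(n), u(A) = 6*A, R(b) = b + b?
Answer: 2843805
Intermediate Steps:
R(b) = 2*b
V(n) = 3 - n² - n³ - 6*n (V(n) = 3 - ((n² + n²*n) + 6*n) = 3 - ((n² + n³) + 6*n) = 3 - (n² + n³ + 6*n) = 3 + (-n² - n³ - 6*n) = 3 - n² - n³ - 6*n)
R(-87) + V(-142) = 2*(-87) + (3 - 1*(-142)² - 1*(-142)³ - 6*(-142)) = -174 + (3 - 1*20164 - 1*(-2863288) + 852) = -174 + (3 - 20164 + 2863288 + 852) = -174 + 2843979 = 2843805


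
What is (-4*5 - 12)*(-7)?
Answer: 224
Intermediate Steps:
(-4*5 - 12)*(-7) = (-20 - 12)*(-7) = -32*(-7) = 224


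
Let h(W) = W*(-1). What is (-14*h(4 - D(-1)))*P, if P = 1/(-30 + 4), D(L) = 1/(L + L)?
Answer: -63/26 ≈ -2.4231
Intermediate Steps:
D(L) = 1/(2*L)
h(W) = -W
P = -1/26 (P = 1/(-26) = -1/26 ≈ -0.038462)
(-14*h(4 - D(-1)))*P = -(-14)*(4 - 1/(2*(-1)))*(-1/26) = -(-14)*(4 - (-1)/2)*(-1/26) = -(-14)*(4 - 1*(-½))*(-1/26) = -(-14)*(4 + ½)*(-1/26) = -(-14)*9/2*(-1/26) = -14*(-9/2)*(-1/26) = 63*(-1/26) = -63/26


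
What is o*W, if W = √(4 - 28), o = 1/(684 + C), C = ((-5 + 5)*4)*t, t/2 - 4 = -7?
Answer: I*√6/342 ≈ 0.0071623*I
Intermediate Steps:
t = -6 (t = 8 + 2*(-7) = 8 - 14 = -6)
C = 0 (C = ((-5 + 5)*4)*(-6) = (0*4)*(-6) = 0*(-6) = 0)
o = 1/684 (o = 1/(684 + 0) = 1/684 ≈ 0.0014620)
W = 2*I*√6 (W = √(-24) = 2*I*√6 ≈ 4.899*I)
o*W = (2*I*√6)/684 = I*√6/342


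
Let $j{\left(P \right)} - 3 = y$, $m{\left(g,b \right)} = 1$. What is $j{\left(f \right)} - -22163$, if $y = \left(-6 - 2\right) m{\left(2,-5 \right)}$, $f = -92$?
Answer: $22158$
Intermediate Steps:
$y = -8$ ($y = \left(-6 - 2\right) 1 = \left(-8\right) 1 = -8$)
$j{\left(P \right)} = -5$ ($j{\left(P \right)} = 3 - 8 = -5$)
$j{\left(f \right)} - -22163 = -5 - -22163 = -5 + 22163 = 22158$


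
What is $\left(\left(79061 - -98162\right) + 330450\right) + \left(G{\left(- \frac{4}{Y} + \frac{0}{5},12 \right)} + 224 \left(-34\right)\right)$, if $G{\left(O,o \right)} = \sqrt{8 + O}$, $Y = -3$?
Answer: $500057 + \frac{2 \sqrt{21}}{3} \approx 5.0006 \cdot 10^{5}$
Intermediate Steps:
$\left(\left(79061 - -98162\right) + 330450\right) + \left(G{\left(- \frac{4}{Y} + \frac{0}{5},12 \right)} + 224 \left(-34\right)\right) = \left(\left(79061 - -98162\right) + 330450\right) + \left(\sqrt{8 + \left(- \frac{4}{-3} + \frac{0}{5}\right)} + 224 \left(-34\right)\right) = \left(\left(79061 + 98162\right) + 330450\right) - \left(7616 - \sqrt{8 + \left(\left(-4\right) \left(- \frac{1}{3}\right) + 0 \cdot \frac{1}{5}\right)}\right) = \left(177223 + 330450\right) - \left(7616 - \sqrt{8 + \left(\frac{4}{3} + 0\right)}\right) = 507673 - \left(7616 - \sqrt{8 + \frac{4}{3}}\right) = 507673 - \left(7616 - \sqrt{\frac{28}{3}}\right) = 507673 - \left(7616 - \frac{2 \sqrt{21}}{3}\right) = 500057 + \frac{2 \sqrt{21}}{3}$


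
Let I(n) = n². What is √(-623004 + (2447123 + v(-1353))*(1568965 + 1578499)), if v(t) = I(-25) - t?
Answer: 6*√214123794635 ≈ 2.7764e+6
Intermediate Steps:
v(t) = 625 - t (v(t) = (-25)² - t = 625 - t)
√(-623004 + (2447123 + v(-1353))*(1568965 + 1578499)) = √(-623004 + (2447123 + (625 - 1*(-1353)))*(1568965 + 1578499)) = √(-623004 + (2447123 + (625 + 1353))*3147464) = √(-623004 + (2447123 + 1978)*3147464) = √(-623004 + 2449101*3147464) = √(-623004 + 7708457229864) = √7708456606860 = 6*√214123794635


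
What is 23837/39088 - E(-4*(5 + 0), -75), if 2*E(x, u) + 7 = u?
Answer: 1626445/39088 ≈ 41.610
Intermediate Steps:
E(x, u) = -7/2 + u/2
23837/39088 - E(-4*(5 + 0), -75) = 23837/39088 - (-7/2 + (1/2)*(-75)) = 23837*(1/39088) - (-7/2 - 75/2) = 23837/39088 - 1*(-41) = 23837/39088 + 41 = 1626445/39088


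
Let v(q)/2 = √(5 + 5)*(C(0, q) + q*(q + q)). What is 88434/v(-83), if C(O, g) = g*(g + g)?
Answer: 44217*√10/275560 ≈ 0.50743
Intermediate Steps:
C(O, g) = 2*g² (C(O, g) = g*(2*g) = 2*g²)
v(q) = 8*√10*q² (v(q) = 2*(√(5 + 5)*(2*q² + q*(q + q))) = 2*(√10*(2*q² + q*(2*q))) = 2*(√10*(2*q² + 2*q²)) = 2*(√10*(4*q²)) = 2*(4*√10*q²) = 8*√10*q²)
88434/v(-83) = 88434/((8*√10*(-83)²)) = 88434/((8*√10*6889)) = 88434/((55112*√10)) = 88434*(√10/551120) = 44217*√10/275560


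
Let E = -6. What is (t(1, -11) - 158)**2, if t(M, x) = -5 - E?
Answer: 24649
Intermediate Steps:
t(M, x) = 1 (t(M, x) = -5 - 1*(-6) = -5 + 6 = 1)
(t(1, -11) - 158)**2 = (1 - 158)**2 = (-157)**2 = 24649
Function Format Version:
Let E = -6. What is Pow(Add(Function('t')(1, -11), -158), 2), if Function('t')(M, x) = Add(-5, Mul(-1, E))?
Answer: 24649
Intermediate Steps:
Function('t')(M, x) = 1 (Function('t')(M, x) = Add(-5, Mul(-1, -6)) = Add(-5, 6) = 1)
Pow(Add(Function('t')(1, -11), -158), 2) = Pow(Add(1, -158), 2) = Pow(-157, 2) = 24649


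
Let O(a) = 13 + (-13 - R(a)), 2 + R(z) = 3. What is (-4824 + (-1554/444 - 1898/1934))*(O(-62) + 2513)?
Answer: -11728883448/967 ≈ -1.2129e+7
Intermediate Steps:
R(z) = 1 (R(z) = -2 + 3 = 1)
O(a) = -1 (O(a) = 13 + (-13 - 1*1) = 13 + (-13 - 1) = 13 - 14 = -1)
(-4824 + (-1554/444 - 1898/1934))*(O(-62) + 2513) = (-4824 + (-1554/444 - 1898/1934))*(-1 + 2513) = (-4824 + (-1554*1/444 - 1898*1/1934))*2512 = (-4824 + (-7/2 - 949/967))*2512 = (-4824 - 8667/1934)*2512 = -9338283/1934*2512 = -11728883448/967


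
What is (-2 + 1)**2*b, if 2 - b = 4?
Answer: -2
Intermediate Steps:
b = -2 (b = 2 - 1*4 = 2 - 4 = -2)
(-2 + 1)**2*b = (-2 + 1)**2*(-2) = (-1)**2*(-2) = 1*(-2) = -2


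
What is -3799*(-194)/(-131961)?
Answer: -737006/131961 ≈ -5.5850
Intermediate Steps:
-3799*(-194)/(-131961) = 737006*(-1/131961) = -737006/131961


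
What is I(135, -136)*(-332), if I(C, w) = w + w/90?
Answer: 2054416/45 ≈ 45654.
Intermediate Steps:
I(C, w) = 91*w/90 (I(C, w) = w + w*(1/90) = w + w/90 = 91*w/90)
I(135, -136)*(-332) = ((91/90)*(-136))*(-332) = -6188/45*(-332) = 2054416/45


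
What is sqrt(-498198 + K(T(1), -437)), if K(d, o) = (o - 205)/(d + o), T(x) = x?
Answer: 3*I*sqrt(2630699086)/218 ≈ 705.83*I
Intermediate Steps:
K(d, o) = (-205 + o)/(d + o)
sqrt(-498198 + K(T(1), -437)) = sqrt(-498198 + (-205 - 437)/(1 - 437)) = sqrt(-498198 - 642/(-436)) = sqrt(-498198 - 1/436*(-642)) = sqrt(-498198 + 321/218) = sqrt(-108606843/218) = 3*I*sqrt(2630699086)/218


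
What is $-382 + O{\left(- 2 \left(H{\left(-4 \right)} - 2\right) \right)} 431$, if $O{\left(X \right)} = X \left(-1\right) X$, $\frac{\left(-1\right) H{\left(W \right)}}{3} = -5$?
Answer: $-291738$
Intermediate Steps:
$H{\left(W \right)} = 15$ ($H{\left(W \right)} = \left(-3\right) \left(-5\right) = 15$)
$O{\left(X \right)} = - X^{2}$ ($O{\left(X \right)} = - X X = - X^{2}$)
$-382 + O{\left(- 2 \left(H{\left(-4 \right)} - 2\right) \right)} 431 = -382 + - \left(- 2 \left(15 - 2\right)\right)^{2} \cdot 431 = -382 + - \left(\left(-2\right) 13\right)^{2} \cdot 431 = -382 + - \left(-26\right)^{2} \cdot 431 = -382 + \left(-1\right) 676 \cdot 431 = -382 - 291356 = -291738$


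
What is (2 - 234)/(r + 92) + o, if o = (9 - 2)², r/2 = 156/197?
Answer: 214415/4609 ≈ 46.521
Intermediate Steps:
r = 312/197 (r = 2*(156/197) = 312/197 ≈ 1.5838)
o = 49 (o = 7² = 49)
(2 - 234)/(r + 92) + o = (2 - 234)/(312/197 + 92) + 49 = -232/18436/197 + 49 = -232*197/18436 + 49 = -11426/4609 + 49 = 214415/4609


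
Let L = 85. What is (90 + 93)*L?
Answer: 15555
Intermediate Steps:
(90 + 93)*L = (90 + 93)*85 = 183*85 = 15555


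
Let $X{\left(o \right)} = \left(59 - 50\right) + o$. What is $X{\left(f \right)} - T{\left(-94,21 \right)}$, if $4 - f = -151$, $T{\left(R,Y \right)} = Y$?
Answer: $143$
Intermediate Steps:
$f = 155$ ($f = 4 - -151 = 4 + 151 = 155$)
$X{\left(o \right)} = 9 + o$
$X{\left(f \right)} - T{\left(-94,21 \right)} = \left(9 + 155\right) - 21 = 164 - 21 = 143$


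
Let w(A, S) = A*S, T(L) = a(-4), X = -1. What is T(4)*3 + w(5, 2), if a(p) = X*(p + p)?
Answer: 34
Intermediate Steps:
a(p) = -2*p (a(p) = -(p + p) = -2*p)
T(L) = 8 (T(L) = -2*(-4) = 8)
T(4)*3 + w(5, 2) = 8*3 + 5*2 = 24 + 10 = 34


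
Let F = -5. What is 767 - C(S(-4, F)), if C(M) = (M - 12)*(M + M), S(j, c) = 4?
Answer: 831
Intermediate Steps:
C(M) = 2*M*(-12 + M) (C(M) = (-12 + M)*(2*M) = 2*M*(-12 + M))
767 - C(S(-4, F)) = 767 - 2*4*(-12 + 4) = 767 - 2*4*(-8) = 767 - 1*(-64) = 767 + 64 = 831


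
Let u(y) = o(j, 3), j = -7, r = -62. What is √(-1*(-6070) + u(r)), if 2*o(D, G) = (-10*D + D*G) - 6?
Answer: √24366/2 ≈ 78.048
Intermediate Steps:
o(D, G) = -3 - 5*D + D*G/2 (o(D, G) = ((-10*D + D*G) - 6)/2 = (-6 - 10*D + D*G)/2 = -3 - 5*D + D*G/2)
u(y) = 43/2 (u(y) = -3 - 5*(-7) + (½)*(-7)*3 = -3 + 35 - 21/2 = 43/2)
√(-1*(-6070) + u(r)) = √(-1*(-6070) + 43/2) = √(6070 + 43/2) = √(12183/2) = √24366/2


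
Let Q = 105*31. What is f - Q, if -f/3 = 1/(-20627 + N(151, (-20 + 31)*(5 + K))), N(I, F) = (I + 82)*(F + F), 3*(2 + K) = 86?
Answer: -1383664704/425089 ≈ -3255.0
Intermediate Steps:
K = 80/3 (K = -2 + (1/3)*86 = -2 + 86/3 = 80/3 ≈ 26.667)
N(I, F) = 2*F*(82 + I) (N(I, F) = (82 + I)*(2*F) = 2*F*(82 + I))
Q = 3255
f = -9/425089 (f = -3/(-20627 + 2*((-20 + 31)*(5 + 80/3))*(82 + 151)) = -3/(-20627 + 2*(11*(95/3))*233) = -3/(-20627 + 2*(1045/3)*233) = -3/(-20627 + 486970/3) = -3/425089/3 = -3*3/425089 = -9/425089 ≈ -2.1172e-5)
f - Q = -9/425089 - 1*3255 = -9/425089 - 3255 = -1383664704/425089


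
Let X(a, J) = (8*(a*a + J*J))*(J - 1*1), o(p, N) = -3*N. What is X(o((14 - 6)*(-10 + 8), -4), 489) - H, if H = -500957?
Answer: 934591517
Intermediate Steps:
X(a, J) = (-1 + J)*(8*J**2 + 8*a**2) (X(a, J) = (8*(a**2 + J**2))*(J - 1) = (8*(J**2 + a**2))*(-1 + J) = (8*J**2 + 8*a**2)*(-1 + J) = (-1 + J)*(8*J**2 + 8*a**2))
X(o((14 - 6)*(-10 + 8), -4), 489) - H = (-8*489**2 - 8*(-3*(-4))**2 + 8*489**3 + 8*489*(-3*(-4))**2) - 1*(-500957) = (-8*239121 - 8*12**2 + 8*116930169 + 8*489*12**2) + 500957 = (-1912968 - 8*144 + 935441352 + 8*489*144) + 500957 = (-1912968 - 1152 + 935441352 + 563328) + 500957 = 934090560 + 500957 = 934591517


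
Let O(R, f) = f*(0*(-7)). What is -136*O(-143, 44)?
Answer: 0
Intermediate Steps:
O(R, f) = 0 (O(R, f) = f*0 = 0)
-136*O(-143, 44) = -136*0 = 0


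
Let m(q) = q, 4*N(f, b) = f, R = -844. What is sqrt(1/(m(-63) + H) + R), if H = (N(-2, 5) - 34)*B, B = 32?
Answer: 7*I*sqrt(23457867)/1167 ≈ 29.052*I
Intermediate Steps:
N(f, b) = f/4
H = -1104 (H = ((1/4)*(-2) - 34)*32 = (-1/2 - 34)*32 = -69/2*32 = -1104)
sqrt(1/(m(-63) + H) + R) = sqrt(1/(-63 - 1104) - 844) = sqrt(1/(-1167) - 844) = sqrt(-1/1167 - 844) = sqrt(-984949/1167) = 7*I*sqrt(23457867)/1167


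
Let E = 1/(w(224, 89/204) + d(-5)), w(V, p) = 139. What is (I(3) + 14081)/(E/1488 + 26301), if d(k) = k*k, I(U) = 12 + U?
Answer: 3439875072/6418285633 ≈ 0.53595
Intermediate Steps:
d(k) = k²
E = 1/164 (E = 1/(139 + (-5)²) = 1/(139 + 25) = 1/164 ≈ 0.0060976)
(I(3) + 14081)/(E/1488 + 26301) = ((12 + 3) + 14081)/((1/164)/1488 + 26301) = (15 + 14081)/((1/164)*(1/1488) + 26301) = 14096/(1/244032 + 26301) = 14096/(6418285633/244032) = 14096*(244032/6418285633) = 3439875072/6418285633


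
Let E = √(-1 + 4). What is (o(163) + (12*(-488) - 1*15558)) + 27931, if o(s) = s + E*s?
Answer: 6680 + 163*√3 ≈ 6962.3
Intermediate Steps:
E = √3 ≈ 1.7320
o(s) = s + s*√3 (o(s) = s + √3*s = s + s*√3)
(o(163) + (12*(-488) - 1*15558)) + 27931 = (163*(1 + √3) + (12*(-488) - 1*15558)) + 27931 = ((163 + 163*√3) + (-5856 - 15558)) + 27931 = ((163 + 163*√3) - 21414) + 27931 = (-21251 + 163*√3) + 27931 = 6680 + 163*√3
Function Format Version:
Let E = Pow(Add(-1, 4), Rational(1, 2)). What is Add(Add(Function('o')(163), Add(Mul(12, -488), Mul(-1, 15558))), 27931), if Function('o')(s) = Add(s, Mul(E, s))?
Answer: Add(6680, Mul(163, Pow(3, Rational(1, 2)))) ≈ 6962.3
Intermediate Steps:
E = Pow(3, Rational(1, 2)) ≈ 1.7320
Function('o')(s) = Add(s, Mul(s, Pow(3, Rational(1, 2)))) (Function('o')(s) = Add(s, Mul(Pow(3, Rational(1, 2)), s)) = Add(s, Mul(s, Pow(3, Rational(1, 2)))))
Add(Add(Function('o')(163), Add(Mul(12, -488), Mul(-1, 15558))), 27931) = Add(Add(Mul(163, Add(1, Pow(3, Rational(1, 2)))), Add(Mul(12, -488), Mul(-1, 15558))), 27931) = Add(Add(Add(163, Mul(163, Pow(3, Rational(1, 2)))), Add(-5856, -15558)), 27931) = Add(Add(Add(163, Mul(163, Pow(3, Rational(1, 2)))), -21414), 27931) = Add(Add(-21251, Mul(163, Pow(3, Rational(1, 2)))), 27931) = Add(6680, Mul(163, Pow(3, Rational(1, 2))))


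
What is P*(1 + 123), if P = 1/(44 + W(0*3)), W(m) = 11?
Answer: 124/55 ≈ 2.2545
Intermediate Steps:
P = 1/55 (P = 1/(44 + 11) = 1/55 ≈ 0.018182)
P*(1 + 123) = (1 + 123)/55 = (1/55)*124 = 124/55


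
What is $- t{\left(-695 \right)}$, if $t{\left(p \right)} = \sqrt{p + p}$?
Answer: $- i \sqrt{1390} \approx - 37.283 i$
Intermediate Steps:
$t{\left(p \right)} = \sqrt{2} \sqrt{p}$ ($t{\left(p \right)} = \sqrt{2 p} = \sqrt{2} \sqrt{p}$)
$- t{\left(-695 \right)} = - \sqrt{2} \sqrt{-695} = - \sqrt{2} i \sqrt{695} = - i \sqrt{1390}$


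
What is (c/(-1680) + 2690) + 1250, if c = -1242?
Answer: 1103407/280 ≈ 3940.7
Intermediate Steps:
(c/(-1680) + 2690) + 1250 = (-1242/(-1680) + 2690) + 1250 = (-1242*(-1/1680) + 2690) + 1250 = (207/280 + 2690) + 1250 = 753407/280 + 1250 = 1103407/280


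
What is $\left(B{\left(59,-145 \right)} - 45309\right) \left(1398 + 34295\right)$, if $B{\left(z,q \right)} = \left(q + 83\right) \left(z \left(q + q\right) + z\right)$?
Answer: $36116069129$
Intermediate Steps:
$B{\left(z,q \right)} = \left(83 + q\right) \left(z + 2 q z\right)$ ($B{\left(z,q \right)} = \left(83 + q\right) \left(z 2 q + z\right) = \left(83 + q\right) \left(2 q z + z\right) = \left(83 + q\right) \left(z + 2 q z\right)$)
$\left(B{\left(59,-145 \right)} - 45309\right) \left(1398 + 34295\right) = \left(59 \left(83 + 2 \left(-145\right)^{2} + 167 \left(-145\right)\right) - 45309\right) \left(1398 + 34295\right) = \left(59 \left(83 + 2 \cdot 21025 - 24215\right) - 45309\right) 35693 = \left(59 \left(83 + 42050 - 24215\right) - 45309\right) 35693 = \left(59 \cdot 17918 - 45309\right) 35693 = \left(1057162 - 45309\right) 35693 = 1011853 \cdot 35693 = 36116069129$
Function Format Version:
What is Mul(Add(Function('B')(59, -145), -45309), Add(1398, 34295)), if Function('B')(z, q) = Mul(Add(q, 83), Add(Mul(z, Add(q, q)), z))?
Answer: 36116069129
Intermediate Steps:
Function('B')(z, q) = Mul(Add(83, q), Add(z, Mul(2, q, z))) (Function('B')(z, q) = Mul(Add(83, q), Add(Mul(z, Mul(2, q)), z)) = Mul(Add(83, q), Add(Mul(2, q, z), z)) = Mul(Add(83, q), Add(z, Mul(2, q, z))))
Mul(Add(Function('B')(59, -145), -45309), Add(1398, 34295)) = Mul(Add(Mul(59, Add(83, Mul(2, Pow(-145, 2)), Mul(167, -145))), -45309), Add(1398, 34295)) = Mul(Add(Mul(59, Add(83, Mul(2, 21025), -24215)), -45309), 35693) = Mul(Add(Mul(59, Add(83, 42050, -24215)), -45309), 35693) = Mul(Add(Mul(59, 17918), -45309), 35693) = Mul(Add(1057162, -45309), 35693) = Mul(1011853, 35693) = 36116069129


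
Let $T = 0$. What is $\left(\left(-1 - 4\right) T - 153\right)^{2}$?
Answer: $23409$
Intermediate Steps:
$\left(\left(-1 - 4\right) T - 153\right)^{2} = \left(\left(-1 - 4\right) 0 - 153\right)^{2} = \left(\left(-5\right) 0 - 153\right)^{2} = \left(0 - 153\right)^{2} = \left(-153\right)^{2} = 23409$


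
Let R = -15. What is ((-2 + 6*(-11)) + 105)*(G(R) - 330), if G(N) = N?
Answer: -12765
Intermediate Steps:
((-2 + 6*(-11)) + 105)*(G(R) - 330) = ((-2 + 6*(-11)) + 105)*(-15 - 330) = ((-2 - 66) + 105)*(-345) = (-68 + 105)*(-345) = 37*(-345) = -12765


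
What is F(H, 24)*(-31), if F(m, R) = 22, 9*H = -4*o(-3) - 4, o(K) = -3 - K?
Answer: -682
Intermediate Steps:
H = -4/9 (H = (-4*(-3 - 1*(-3)) - 4)/9 = (-4*(-3 + 3) - 4)/9 = (-4*0 - 4)/9 = (0 - 4)/9 = (1/9)*(-4) = -4/9 ≈ -0.44444)
F(H, 24)*(-31) = 22*(-31) = -682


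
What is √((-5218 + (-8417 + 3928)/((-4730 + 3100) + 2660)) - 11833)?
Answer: 3*I*√2010447730/1030 ≈ 130.6*I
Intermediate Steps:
√((-5218 + (-8417 + 3928)/((-4730 + 3100) + 2660)) - 11833) = √((-5218 - 4489/(-1630 + 2660)) - 11833) = √((-5218 - 4489/1030) - 11833) = √(-5379029/1030 - 11833) = √(-17567019/1030) = 3*I*√2010447730/1030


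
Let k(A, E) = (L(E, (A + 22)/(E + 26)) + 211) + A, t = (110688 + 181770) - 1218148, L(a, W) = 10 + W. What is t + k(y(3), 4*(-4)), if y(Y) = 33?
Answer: -1850861/2 ≈ -9.2543e+5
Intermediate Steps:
t = -925690 (t = 292458 - 1218148 = -925690)
k(A, E) = 221 + A + (22 + A)/(26 + E) (k(A, E) = ((10 + (A + 22)/(E + 26)) + 211) + A = ((10 + (22 + A)/(26 + E)) + 211) + A = (221 + (22 + A)/(26 + E)) + A = 221 + A + (22 + A)/(26 + E))
t + k(y(3), 4*(-4)) = -925690 + (22 + 33 + (26 + 4*(-4))*(221 + 33))/(26 + 4*(-4)) = -925690 + (22 + 33 + (26 - 16)*254)/(26 - 16) = -925690 + (22 + 33 + 10*254)/10 = -925690 + (22 + 33 + 2540)/10 = -925690 + (1/10)*2595 = -925690 + 519/2 = -1850861/2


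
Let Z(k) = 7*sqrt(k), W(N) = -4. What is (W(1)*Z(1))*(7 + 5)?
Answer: -336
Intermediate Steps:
(W(1)*Z(1))*(7 + 5) = (-28*sqrt(1))*(7 + 5) = -28*12 = -336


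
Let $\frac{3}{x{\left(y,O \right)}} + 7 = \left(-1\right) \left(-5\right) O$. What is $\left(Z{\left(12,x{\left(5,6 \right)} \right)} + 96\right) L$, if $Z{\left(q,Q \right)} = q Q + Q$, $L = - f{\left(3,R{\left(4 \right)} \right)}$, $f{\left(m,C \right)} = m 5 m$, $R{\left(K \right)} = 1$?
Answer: $- \frac{101115}{23} \approx -4396.3$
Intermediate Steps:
$f{\left(m,C \right)} = 5 m^{2}$ ($f{\left(m,C \right)} = 5 m m = 5 m^{2}$)
$x{\left(y,O \right)} = \frac{3}{-7 + 5 O}$ ($x{\left(y,O \right)} = \frac{3}{-7 + \left(-1\right) \left(-5\right) O} = \frac{3}{-7 + 5 O}$)
$L = -45$ ($L = - 5 \cdot 3^{2} = - 5 \cdot 9 = \left(-1\right) 45 = -45$)
$Z{\left(q,Q \right)} = Q + Q q$ ($Z{\left(q,Q \right)} = Q q + Q = Q + Q q$)
$\left(Z{\left(12,x{\left(5,6 \right)} \right)} + 96\right) L = \left(\frac{3}{-7 + 5 \cdot 6} \left(1 + 12\right) + 96\right) \left(-45\right) = \left(\frac{3}{-7 + 30} \cdot 13 + 96\right) \left(-45\right) = \left(\frac{3}{23} \cdot 13 + 96\right) \left(-45\right) = \left(\frac{39}{23} + 96\right) \left(-45\right) = \frac{2247}{23} \left(-45\right) = - \frac{101115}{23}$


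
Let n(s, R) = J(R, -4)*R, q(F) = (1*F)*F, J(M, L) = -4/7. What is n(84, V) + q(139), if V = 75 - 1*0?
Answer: 134947/7 ≈ 19278.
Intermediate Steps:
J(M, L) = -4/7 (J(M, L) = -4*1/7 = -4/7)
V = 75 (V = 75 + 0 = 75)
q(F) = F**2 (q(F) = F*F = F**2)
n(s, R) = -4*R/7
n(84, V) + q(139) = -4/7*75 + 139**2 = -300/7 + 19321 = 134947/7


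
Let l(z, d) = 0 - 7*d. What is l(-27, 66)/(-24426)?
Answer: 77/4071 ≈ 0.018914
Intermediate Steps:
l(z, d) = -7*d
l(-27, 66)/(-24426) = -7*66/(-24426) = -462*(-1/24426) = 77/4071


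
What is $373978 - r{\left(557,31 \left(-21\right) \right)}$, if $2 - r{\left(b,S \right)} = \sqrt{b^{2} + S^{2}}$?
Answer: $373976 + 5 \sqrt{29362} \approx 3.7483 \cdot 10^{5}$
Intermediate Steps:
$r{\left(b,S \right)} = 2 - \sqrt{S^{2} + b^{2}}$ ($r{\left(b,S \right)} = 2 - \sqrt{b^{2} + S^{2}} = 2 - \sqrt{S^{2} + b^{2}}$)
$373978 - r{\left(557,31 \left(-21\right) \right)} = 373978 - \left(2 - \sqrt{\left(31 \left(-21\right)\right)^{2} + 557^{2}}\right) = 373978 - \left(2 - \sqrt{\left(-651\right)^{2} + 310249}\right) = 373978 - \left(2 - \sqrt{423801 + 310249}\right) = 373978 - \left(2 - \sqrt{734050}\right) = 373978 - \left(2 - 5 \sqrt{29362}\right) = 373976 + 5 \sqrt{29362}$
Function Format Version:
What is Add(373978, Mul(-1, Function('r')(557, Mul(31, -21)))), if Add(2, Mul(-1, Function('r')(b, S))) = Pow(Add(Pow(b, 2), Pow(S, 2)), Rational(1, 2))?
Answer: Add(373976, Mul(5, Pow(29362, Rational(1, 2)))) ≈ 3.7483e+5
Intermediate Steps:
Function('r')(b, S) = Add(2, Mul(-1, Pow(Add(Pow(S, 2), Pow(b, 2)), Rational(1, 2)))) (Function('r')(b, S) = Add(2, Mul(-1, Pow(Add(Pow(b, 2), Pow(S, 2)), Rational(1, 2)))) = Add(2, Mul(-1, Pow(Add(Pow(S, 2), Pow(b, 2)), Rational(1, 2)))))
Add(373978, Mul(-1, Function('r')(557, Mul(31, -21)))) = Add(373978, Mul(-1, Add(2, Mul(-1, Pow(Add(Pow(Mul(31, -21), 2), Pow(557, 2)), Rational(1, 2)))))) = Add(373978, Mul(-1, Add(2, Mul(-1, Pow(Add(Pow(-651, 2), 310249), Rational(1, 2)))))) = Add(373978, Mul(-1, Add(2, Mul(-1, Pow(Add(423801, 310249), Rational(1, 2)))))) = Add(373978, Mul(-1, Add(2, Mul(-1, Pow(734050, Rational(1, 2)))))) = Add(373978, Mul(-1, Add(2, Mul(-1, Mul(5, Pow(29362, Rational(1, 2))))))) = Add(373978, Mul(-1, Add(2, Mul(-5, Pow(29362, Rational(1, 2)))))) = Add(373978, Add(-2, Mul(5, Pow(29362, Rational(1, 2))))) = Add(373976, Mul(5, Pow(29362, Rational(1, 2))))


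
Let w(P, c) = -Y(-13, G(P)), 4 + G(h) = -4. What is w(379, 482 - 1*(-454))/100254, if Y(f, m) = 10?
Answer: -5/50127 ≈ -9.9747e-5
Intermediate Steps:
G(h) = -8 (G(h) = -4 - 4 = -8)
w(P, c) = -10 (w(P, c) = -1*10 = -10)
w(379, 482 - 1*(-454))/100254 = -10/100254 = -10*1/100254 = -5/50127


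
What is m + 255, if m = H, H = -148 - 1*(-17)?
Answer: 124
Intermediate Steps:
H = -131 (H = -148 + 17 = -131)
m = -131
m + 255 = -131 + 255 = 124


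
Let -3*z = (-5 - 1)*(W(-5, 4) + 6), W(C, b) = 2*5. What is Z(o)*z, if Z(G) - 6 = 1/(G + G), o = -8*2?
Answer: 191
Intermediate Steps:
o = -16
W(C, b) = 10
Z(G) = 6 + 1/(2*G) (Z(G) = 6 + 1/(G + G) = 6 + 1/(2*G))
z = 32 (z = -(-5 - 1)*(10 + 6)/3 = -(-2)*16 = -⅓*(-96) = 32)
Z(o)*z = (6 + (½)/(-16))*32 = (6 + (½)*(-1/16))*32 = (6 - 1/32)*32 = (191/32)*32 = 191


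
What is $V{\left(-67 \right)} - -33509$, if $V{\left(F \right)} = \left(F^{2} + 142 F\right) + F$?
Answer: $28417$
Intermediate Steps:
$V{\left(F \right)} = F^{2} + 143 F$
$V{\left(-67 \right)} - -33509 = - 67 \left(143 - 67\right) - -33509 = \left(-67\right) 76 + 33509 = -5092 + 33509 = 28417$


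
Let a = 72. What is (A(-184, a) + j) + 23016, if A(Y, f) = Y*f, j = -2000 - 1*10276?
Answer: -2508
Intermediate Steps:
j = -12276 (j = -2000 - 10276 = -12276)
(A(-184, a) + j) + 23016 = (-184*72 - 12276) + 23016 = (-13248 - 12276) + 23016 = -25524 + 23016 = -2508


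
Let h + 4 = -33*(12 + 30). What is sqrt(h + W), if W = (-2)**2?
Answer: 3*I*sqrt(154) ≈ 37.229*I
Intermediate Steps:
W = 4
h = -1390 (h = -4 - 33*(12 + 30) = -4 - 33*42 = -4 - 1386 = -1390)
sqrt(h + W) = sqrt(-1390 + 4) = sqrt(-1386) = 3*I*sqrt(154)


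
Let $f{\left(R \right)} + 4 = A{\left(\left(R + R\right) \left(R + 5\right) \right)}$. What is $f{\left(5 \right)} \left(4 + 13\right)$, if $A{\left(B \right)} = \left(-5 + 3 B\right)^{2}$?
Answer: $1479357$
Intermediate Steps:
$f{\left(R \right)} = -4 + \left(-5 + 6 R \left(5 + R\right)\right)^{2}$ ($f{\left(R \right)} = -4 + \left(-5 + 3 \left(R + R\right) \left(R + 5\right)\right)^{2} = -4 + \left(-5 + 3 \cdot 2 R \left(5 + R\right)\right)^{2} = -4 + \left(-5 + 6 R \left(5 + R\right)\right)^{2}$)
$f{\left(5 \right)} \left(4 + 13\right) = \left(-4 + \left(-5 + 6 \cdot 5 \left(5 + 5\right)\right)^{2}\right) \left(4 + 13\right) = \left(-4 + \left(-5 + 6 \cdot 5 \cdot 10\right)^{2}\right) 17 = \left(-4 + \left(-5 + 300\right)^{2}\right) 17 = \left(-4 + 295^{2}\right) 17 = \left(-4 + 87025\right) 17 = 87021 \cdot 17 = 1479357$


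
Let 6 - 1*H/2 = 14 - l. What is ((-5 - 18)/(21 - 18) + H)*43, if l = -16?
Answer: -7181/3 ≈ -2393.7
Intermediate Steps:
H = -48 (H = 12 - 2*(14 - 1*(-16)) = 12 - 2*(14 + 16) = 12 - 2*30 = 12 - 60 = -48)
((-5 - 18)/(21 - 18) + H)*43 = ((-5 - 18)/(21 - 18) - 48)*43 = (-23/3 - 48)*43 = -167/3*43 = -7181/3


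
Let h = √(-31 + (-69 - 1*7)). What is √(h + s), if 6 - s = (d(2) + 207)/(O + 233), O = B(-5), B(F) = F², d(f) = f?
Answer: √(345462 + 66564*I*√107)/258 ≈ 2.8951 + 1.7865*I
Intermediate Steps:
O = 25 (O = (-5)² = 25)
h = I*√107 (h = √(-31 + (-69 - 7)) = √(-31 - 76) = √(-107) = I*√107 ≈ 10.344*I)
s = 1339/258 (s = 6 - (2 + 207)/(25 + 233) = 6 - 209/258 = 1339/258 ≈ 5.1899)
√(h + s) = √(I*√107 + 1339/258) = √(1339/258 + I*√107)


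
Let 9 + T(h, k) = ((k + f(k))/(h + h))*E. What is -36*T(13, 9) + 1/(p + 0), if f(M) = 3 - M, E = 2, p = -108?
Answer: 443219/1404 ≈ 315.68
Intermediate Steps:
T(h, k) = -9 + 3/h (T(h, k) = -9 + ((k + (3 - k))/(h + h))*2 = -9 + (3/((2*h)))*2 = -9 + (3*(1/(2*h)))*2 = -9 + (3/(2*h))*2 = -9 + 3/h)
-36*T(13, 9) + 1/(p + 0) = -36*(-9 + 3/13) + 1/(-108 + 0) = -36*(-9 + 3*(1/13)) + 1/(-108) = -36*(-9 + 3/13) - 1/108 = -36*(-114/13) - 1/108 = 4104/13 - 1/108 = 443219/1404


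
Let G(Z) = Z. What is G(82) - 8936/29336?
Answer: 299577/3667 ≈ 81.695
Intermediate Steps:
G(82) - 8936/29336 = 82 - 8936/29336 = 82 - 1*1117/3667 = 82 - 1117/3667 = 299577/3667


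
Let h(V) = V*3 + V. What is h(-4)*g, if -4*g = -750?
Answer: -3000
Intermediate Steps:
h(V) = 4*V (h(V) = 3*V + V = 4*V)
g = 375/2 (g = -1/4*(-750) = 375/2 ≈ 187.50)
h(-4)*g = (4*(-4))*(375/2) = -16*375/2 = -3000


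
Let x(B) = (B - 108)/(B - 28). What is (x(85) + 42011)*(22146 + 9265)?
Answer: 75216906244/57 ≈ 1.3196e+9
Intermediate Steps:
x(B) = (-108 + B)/(-28 + B)
(x(85) + 42011)*(22146 + 9265) = ((-108 + 85)/(-28 + 85) + 42011)*(22146 + 9265) = (-23/57 + 42011)*31411 = (2394604/57)*31411 = 75216906244/57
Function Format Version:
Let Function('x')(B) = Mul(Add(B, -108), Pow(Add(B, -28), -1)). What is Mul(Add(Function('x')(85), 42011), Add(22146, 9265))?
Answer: Rational(75216906244, 57) ≈ 1.3196e+9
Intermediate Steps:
Function('x')(B) = Mul(Pow(Add(-28, B), -1), Add(-108, B)) (Function('x')(B) = Mul(Add(-108, B), Pow(Add(-28, B), -1)) = Mul(Pow(Add(-28, B), -1), Add(-108, B)))
Mul(Add(Function('x')(85), 42011), Add(22146, 9265)) = Mul(Add(Mul(Pow(Add(-28, 85), -1), Add(-108, 85)), 42011), Add(22146, 9265)) = Mul(Add(Mul(Pow(57, -1), -23), 42011), 31411) = Mul(Add(Mul(Rational(1, 57), -23), 42011), 31411) = Mul(Add(Rational(-23, 57), 42011), 31411) = Mul(Rational(2394604, 57), 31411) = Rational(75216906244, 57)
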